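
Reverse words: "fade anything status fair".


Original: "fade anything status fair"
Words (1..n): fade | anything | status | fair
Reversed (n..1): fair | status | anything | fade
Result = "fair status anything fade"


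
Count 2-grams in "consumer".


Word: "consumer" (length 8)
Number of 2-grams = length - 2 + 1 = 8 - 2 + 1
= 7


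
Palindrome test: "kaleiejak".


Word: "kaleiejak"
Reversed: "kajeielak"
Forward == Backward? kaleiejak != kajeielak
Palindrome = No


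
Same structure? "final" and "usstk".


Pattern of "final": [0, 1, 2, 3, 4]
Pattern of "usstk": [0, 1, 1, 2, 3]
Patterns do not match
Same pattern = No


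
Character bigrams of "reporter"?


Word: "reporter" (length 8)
Number of bigrams = 8 - 2 + 1 = 7
  Position 0: "re"
  Position 1: "ep"
  Position 2: "po"
  Position 3: "or"
  Position 4: "rt"
  Position 5: "te"
  Position 6: "er"
Bigrams = "re", "ep", "po", "or", "rt", "te", "er"


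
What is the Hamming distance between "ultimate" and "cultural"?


Comparing character by character (same length = 8):
  Pos 0: 'u' vs 'c' !=
  Pos 1: 'l' vs 'u' !=
  Pos 2: 't' vs 'l' !=
  Pos 3: 'i' vs 't' !=
  Pos 4: 'm' vs 'u' !=
  Pos 5: 'a' vs 'r' !=
  Pos 6: 't' vs 'a' !=
  Pos 7: 'e' vs 'l' !=
Hamming distance = 8


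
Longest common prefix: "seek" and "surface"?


Word 1: "seek"
Word 2: "surface"
Comparing from start:
  Pos 0: 's' == 's'
  Pos 1: 'e' != 'u' (stop)
LCP = "s" (length 1)


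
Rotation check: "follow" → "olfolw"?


Word: "follow", Candidate: "olfolw"
Method: check if candidate is substring of word+word
"followfollow" contains "olfolw"? No
Is rotation = No


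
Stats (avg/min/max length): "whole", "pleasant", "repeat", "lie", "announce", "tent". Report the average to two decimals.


Lengths: "whole"=5, "pleasant"=8, "repeat"=6, "lie"=3, "announce"=8, "tent"=4
Sum = 34, Count = 6
Average = 34/6 = 5.67
= avg=5.67, min=3, max=8


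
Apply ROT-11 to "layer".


Word: "layer"
Shift: 11
Each letter → (letter + shift) mod 26:
  'l' (11) + 11 = 22 → 'w'
  'a' (0) + 11 = 11 → 'l'
  'y' (24) + 11 = 9 → 'j'
  'e' (4) + 11 = 15 → 'p'
  'r' (17) + 11 = 2 → 'c'
Result = "wljpc"


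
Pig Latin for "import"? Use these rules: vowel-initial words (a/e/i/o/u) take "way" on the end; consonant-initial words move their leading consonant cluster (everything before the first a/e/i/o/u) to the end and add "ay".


Word: "import"
Starts with vowel → add 'way'
Pig Latin = "importway"


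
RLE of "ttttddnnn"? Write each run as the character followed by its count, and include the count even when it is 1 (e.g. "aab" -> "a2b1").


String: "ttttddnnn"
Scanning for consecutive runs:
  't' x 4
  'd' x 2
  'n' x 3
RLE = "t4d2n3"


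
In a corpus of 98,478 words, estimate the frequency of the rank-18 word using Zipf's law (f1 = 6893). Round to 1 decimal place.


Zipf's law: f(r) = f(1) / r
f(1) = 6893
f(18) = 6893 / 18
= 382.9 occurrences


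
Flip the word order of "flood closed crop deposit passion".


Original: "flood closed crop deposit passion"
Words (1..n): flood | closed | crop | deposit | passion
Reversed (n..1): passion | deposit | crop | closed | flood
Result = "passion deposit crop closed flood"


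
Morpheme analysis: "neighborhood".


Word: "neighborhood"
Morphemes: neighbor + -hood
Each morpheme carries meaning
= 2 morphemes


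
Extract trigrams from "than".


Word: "than" (length 4)
Number of trigrams = 4 - 3 + 1 = 2
  Position 0: "tha"
  Position 1: "han"
Trigrams = "tha", "han"


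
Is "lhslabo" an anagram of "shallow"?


Word 1: "shallow" → sorted: ahllosw
Word 2: "lhslabo" → sorted: abhllos
Same letters? ahllosw != abhllos
Anagram = No


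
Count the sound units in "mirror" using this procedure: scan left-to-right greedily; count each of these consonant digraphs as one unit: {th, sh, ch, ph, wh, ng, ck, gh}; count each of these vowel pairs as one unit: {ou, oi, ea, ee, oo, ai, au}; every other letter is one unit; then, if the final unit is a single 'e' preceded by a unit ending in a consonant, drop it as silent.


Word: "mirror" (6 letters)
Left-to-right scan:
  [1] 'm' (letter)
  [2] 'i' (letter)
  [3] 'r' (letter)
  [4] 'r' (letter)
  [5] 'o' (letter)
  [6] 'r' (letter)
Units from scan: 6
Sound units = 6 units


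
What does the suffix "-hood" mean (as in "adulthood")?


Suffix: -hood
Example: adulthood = adult + -hood
Meaning = state / condition


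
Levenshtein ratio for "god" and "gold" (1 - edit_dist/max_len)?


Word 1: "god" (length 3)
Word 2: "gold" (length 4)
One optimal edit sequence:
  1. keep 'g'
  2. keep 'o'
  3. insert 'l'  (+1)
  4. keep 'd'
Edit distance = 1
Max length = max(3, 4) = 4
Similarity = 1 - 1/4
= 0.7500


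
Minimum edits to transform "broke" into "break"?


Word 1: "broke" (length 5)
Word 2: "break" (length 5)
One optimal edit sequence (insert/delete/substitute each cost 1):
  1. keep 'b'
  2. keep 'r'
  3. substitute 'o' -> 'e'  (+1)
  4. substitute 'k' -> 'a'  (+1)
  5. substitute 'e' -> 'k'  (+1)
Total edit operations: 3
Edit distance = 3


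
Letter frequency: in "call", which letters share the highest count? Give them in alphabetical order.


Word: "call"
Letter counts:
  'a': 1
  'c': 1
  'l': 2
Maximum count = 2
Most frequent = 'l' (2 times each)


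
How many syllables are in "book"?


Word: "book"
Syllable breakdown: book
Counting: 1 part
= 1 syllable


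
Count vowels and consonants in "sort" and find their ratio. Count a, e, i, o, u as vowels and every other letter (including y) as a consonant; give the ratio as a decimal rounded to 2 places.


Word: "sort"
Vowels (a,e,i,o,u): 1
Consonants: 3
Ratio = 1/3
= 0.33


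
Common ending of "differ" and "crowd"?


Word 1: "differ"
Word 2: "crowd"
Comparing from end:
  Pos -1: 'r' != 'd' (stop)
LCS = "" (length 0)


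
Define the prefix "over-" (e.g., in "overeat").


Prefix: over-
Example: overeat (over- + eat)
Meaning = excessive


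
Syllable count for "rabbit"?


Word: "rabbit"
Syllable breakdown: rab | bit
Counting: 2 parts
= 2 syllables


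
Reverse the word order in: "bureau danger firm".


Original: "bureau danger firm"
Words (1..n): bureau | danger | firm
Reversed (n..1): firm | danger | bureau
Result = "firm danger bureau"


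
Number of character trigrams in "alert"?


Word: "alert" (length 5)
Number of 3-grams = length - 3 + 1 = 5 - 3 + 1
= 3


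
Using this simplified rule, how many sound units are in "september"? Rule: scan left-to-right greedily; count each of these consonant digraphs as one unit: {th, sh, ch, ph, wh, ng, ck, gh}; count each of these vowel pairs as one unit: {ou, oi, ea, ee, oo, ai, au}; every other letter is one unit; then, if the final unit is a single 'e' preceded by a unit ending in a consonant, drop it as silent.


Word: "september" (9 letters)
Left-to-right scan:
  (1) 's' (letter)
  (2) 'e' (letter)
  (3) 'p' (letter)
  (4) 't' (letter)
  (5) 'e' (letter)
  (6) 'm' (letter)
  (7) 'b' (letter)
  (8) 'e' (letter)
  (9) 'r' (letter)
Units from scan: 9
Sound units = 9 units


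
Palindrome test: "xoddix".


Word: "xoddix"
Reversed: "xiddox"
Forward == Backward? xoddix != xiddox
Palindrome = No


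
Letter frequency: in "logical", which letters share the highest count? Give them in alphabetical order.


Word: "logical"
Letter counts:
  'a': 1
  'c': 1
  'g': 1
  'i': 1
  'l': 2
  'o': 1
Maximum count = 2
Most frequent = 'l' (2 times each)


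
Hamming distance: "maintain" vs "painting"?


Comparing character by character (same length = 8):
  Pos 0: 'm' vs 'p' !=
  Pos 1: 'a' vs 'a' =
  Pos 2: 'i' vs 'i' =
  Pos 3: 'n' vs 'n' =
  Pos 4: 't' vs 't' =
  Pos 5: 'a' vs 'i' !=
  Pos 6: 'i' vs 'n' !=
  Pos 7: 'n' vs 'g' !=
Hamming distance = 4


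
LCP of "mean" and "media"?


Word 1: "mean"
Word 2: "media"
Comparing from start:
  Pos 0: 'm' == 'm'
  Pos 1: 'e' == 'e'
  Pos 2: 'a' != 'd' (stop)
LCP = "me" (length 2)


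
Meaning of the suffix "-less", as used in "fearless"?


Suffix: -less
Example: fearless (fear + -less)
Meaning = without


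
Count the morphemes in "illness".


Word: "illness"
Morphemes: ill / -ness
Each morpheme carries meaning
= 2 morphemes


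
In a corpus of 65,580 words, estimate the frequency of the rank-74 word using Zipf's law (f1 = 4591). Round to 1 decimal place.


Zipf's law: f(r) = f(1) / r
f(1) = 4591
f(74) = 4591 / 74
= 62.0 occurrences


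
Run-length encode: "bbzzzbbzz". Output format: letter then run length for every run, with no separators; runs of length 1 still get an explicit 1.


String: "bbzzzbbzz"
Scanning for consecutive runs:
  'b' x 2
  'z' x 3
  'b' x 2
  'z' x 2
RLE = "b2z3b2z2"


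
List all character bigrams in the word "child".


Word: "child" (length 5)
Number of bigrams = 5 - 2 + 1 = 4
  Position 0: "ch"
  Position 1: "hi"
  Position 2: "il"
  Position 3: "ld"
Bigrams = "ch", "hi", "il", "ld"


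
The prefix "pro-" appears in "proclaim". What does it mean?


Prefix: pro-
As in: proclaim -> pro- + claim
Meaning = forward / in favor of


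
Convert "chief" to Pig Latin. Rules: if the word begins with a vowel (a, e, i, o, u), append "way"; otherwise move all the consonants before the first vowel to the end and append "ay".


Word: "chief"
Starts with consonant(s) → move to end, add 'ay'
Consonant cluster: "ch"
Pig Latin = "iefchay"


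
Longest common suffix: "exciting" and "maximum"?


Word 1: "exciting"
Word 2: "maximum"
Comparing from end:
  Pos -1: 'g' != 'm' (stop)
LCS = "" (length 0)


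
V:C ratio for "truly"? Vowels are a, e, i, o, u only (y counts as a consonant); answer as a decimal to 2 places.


Word: "truly"
Vowels (a,e,i,o,u): 1
Consonants: 4
Ratio = 1/4
= 0.25


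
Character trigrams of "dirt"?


Word: "dirt" (length 4)
Number of trigrams = 4 - 3 + 1 = 2
  Position 0: "dir"
  Position 1: "irt"
Trigrams = "dir", "irt"


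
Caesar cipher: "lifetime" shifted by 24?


Word: "lifetime"
Shift: 24
Each letter → (letter + shift) mod 26:
  'l' (11) + 24 = 9 → 'j'
  'i' (8) + 24 = 6 → 'g'
  'f' (5) + 24 = 3 → 'd'
  'e' (4) + 24 = 2 → 'c'
  't' (19) + 24 = 17 → 'r'
  'i' (8) + 24 = 6 → 'g'
  'm' (12) + 24 = 10 → 'k'
  'e' (4) + 24 = 2 → 'c'
Result = "jgdcrgkc"


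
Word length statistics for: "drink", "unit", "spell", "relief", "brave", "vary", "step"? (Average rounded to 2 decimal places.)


Lengths: "drink"=5, "unit"=4, "spell"=5, "relief"=6, "brave"=5, "vary"=4, "step"=4
Sum = 33, Count = 7
Average = 33/7 = 4.71
= avg=4.71, min=4, max=6


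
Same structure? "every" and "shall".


Pattern of "every": [0, 1, 0, 2, 3]
Pattern of "shall": [0, 1, 2, 3, 3]
Patterns do not match
Same pattern = No


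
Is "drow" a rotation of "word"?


Word: "word", Candidate: "drow"
Method: check if candidate is substring of word+word
"wordword" contains "drow"? No
Is rotation = No


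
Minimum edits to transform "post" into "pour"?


Word 1: "post" (length 4)
Word 2: "pour" (length 4)
One optimal edit sequence (insert/delete/substitute each cost 1):
  1. keep 'p'
  2. keep 'o'
  3. substitute 's' -> 'u'  (+1)
  4. substitute 't' -> 'r'  (+1)
Total edit operations: 2
Edit distance = 2


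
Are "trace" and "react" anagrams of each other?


Word 1: "trace" → sorted: acert
Word 2: "react" → sorted: acert
Same letters? acert == acert
Anagram = Yes


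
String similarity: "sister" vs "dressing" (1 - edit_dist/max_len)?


Word 1: "sister" (length 6)
Word 2: "dressing" (length 8)
One optimal edit sequence:
  1. insert 'd'  (+1)
  2. insert 'r'  (+1)
  3. substitute 's' -> 'e'  (+1)
  4. substitute 'i' -> 's'  (+1)
  5. keep 's'
  6. substitute 't' -> 'i'  (+1)
  7. substitute 'e' -> 'n'  (+1)
  8. substitute 'r' -> 'g'  (+1)
Edit distance = 7
Max length = max(6, 8) = 8
Similarity = 1 - 7/8
= 0.1250


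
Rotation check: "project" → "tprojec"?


Word: "project", Candidate: "tprojec"
Method: check if candidate is substring of word+word
"projectproject" contains "tprojec"? Yes
Is rotation = Yes


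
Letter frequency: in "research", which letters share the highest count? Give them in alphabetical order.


Word: "research"
Letter counts:
  'a': 1
  'c': 1
  'e': 2
  'h': 1
  'r': 2
  's': 1
Maximum count = 2
Most frequent = 'e', 'r' (2 times each)


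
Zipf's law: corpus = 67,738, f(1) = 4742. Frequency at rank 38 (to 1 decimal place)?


Zipf's law: f(r) = f(1) / r
f(1) = 4742
f(38) = 4742 / 38
= 124.8 occurrences


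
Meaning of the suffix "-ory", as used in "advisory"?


Suffix: -ory
As in: advisory -> advise + -ory, with a spelling change
Meaning = relating to / place for


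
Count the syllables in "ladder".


Word: "ladder"
Syllable breakdown: lad / der
Counting: 2 parts
= 2 syllables


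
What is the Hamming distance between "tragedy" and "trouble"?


Comparing character by character (same length = 7):
  Pos 0: 't' vs 't' =
  Pos 1: 'r' vs 'r' =
  Pos 2: 'a' vs 'o' !=
  Pos 3: 'g' vs 'u' !=
  Pos 4: 'e' vs 'b' !=
  Pos 5: 'd' vs 'l' !=
  Pos 6: 'y' vs 'e' !=
Hamming distance = 5


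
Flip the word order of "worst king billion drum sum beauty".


Original: "worst king billion drum sum beauty"
Words (1..n): worst | king | billion | drum | sum | beauty
Reversed (n..1): beauty | sum | drum | billion | king | worst
Result = "beauty sum drum billion king worst"


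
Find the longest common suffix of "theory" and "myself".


Word 1: "theory"
Word 2: "myself"
Comparing from end:
  Pos -1: 'y' != 'f' (stop)
LCS = "" (length 0)


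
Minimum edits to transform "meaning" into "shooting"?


Word 1: "meaning" (length 7)
Word 2: "shooting" (length 8)
One optimal edit sequence (insert/delete/substitute each cost 1):
  1. insert 's'  (+1)
  2. substitute 'm' -> 'h'  (+1)
  3. substitute 'e' -> 'o'  (+1)
  4. substitute 'a' -> 'o'  (+1)
  5. substitute 'n' -> 't'  (+1)
  6. keep 'i'
  7. keep 'n'
  8. keep 'g'
Total edit operations: 5
Edit distance = 5


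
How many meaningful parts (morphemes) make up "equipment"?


Word: "equipment"
Morphemes: equip / -ment
Each morpheme carries meaning
= 2 morphemes


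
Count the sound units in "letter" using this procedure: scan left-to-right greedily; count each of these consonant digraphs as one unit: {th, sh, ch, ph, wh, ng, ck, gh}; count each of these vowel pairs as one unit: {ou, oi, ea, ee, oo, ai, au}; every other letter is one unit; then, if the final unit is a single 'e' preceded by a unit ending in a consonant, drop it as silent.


Word: "letter" (6 letters)
Left-to-right scan:
  (1) 'l' (letter)
  (2) 'e' (letter)
  (3) 't' (letter)
  (4) 't' (letter)
  (5) 'e' (letter)
  (6) 'r' (letter)
Units from scan: 6
Sound units = 6 units


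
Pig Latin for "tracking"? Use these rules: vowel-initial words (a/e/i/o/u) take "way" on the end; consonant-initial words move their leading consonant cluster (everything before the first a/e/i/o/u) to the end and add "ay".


Word: "tracking"
Starts with consonant(s) → move to end, add 'ay'
Consonant cluster: "tr"
Pig Latin = "ackingtray"


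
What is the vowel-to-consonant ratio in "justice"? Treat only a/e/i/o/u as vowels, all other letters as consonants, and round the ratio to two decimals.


Word: "justice"
Vowels (a,e,i,o,u): 3
Consonants: 4
Ratio = 3/4
= 0.75


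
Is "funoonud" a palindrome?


Word: "funoonud"
Reversed: "dunoonuf"
Forward == Backward? funoonud != dunoonuf
Palindrome = No


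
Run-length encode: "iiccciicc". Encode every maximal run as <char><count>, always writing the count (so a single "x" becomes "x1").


String: "iiccciicc"
Scanning for consecutive runs:
  'i' x 2
  'c' x 3
  'i' x 2
  'c' x 2
RLE = "i2c3i2c2"


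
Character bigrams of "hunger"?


Word: "hunger" (length 6)
Number of bigrams = 6 - 2 + 1 = 5
  Position 0: "hu"
  Position 1: "un"
  Position 2: "ng"
  Position 3: "ge"
  Position 4: "er"
Bigrams = "hu", "un", "ng", "ge", "er"


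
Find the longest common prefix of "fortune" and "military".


Word 1: "fortune"
Word 2: "military"
Comparing from start:
  Pos 0: 'f' != 'm' (stop)
LCP = "" (length 0)


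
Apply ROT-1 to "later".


Word: "later"
Shift: 1
Each letter → (letter + shift) mod 26:
  'l' (11) + 1 = 12 → 'm'
  'a' (0) + 1 = 1 → 'b'
  't' (19) + 1 = 20 → 'u'
  'e' (4) + 1 = 5 → 'f'
  'r' (17) + 1 = 18 → 's'
Result = "mbufs"


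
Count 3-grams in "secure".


Word: "secure" (length 6)
Number of 3-grams = length - 3 + 1 = 6 - 3 + 1
= 4


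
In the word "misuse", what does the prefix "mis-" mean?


Prefix: mis-
Example: misuse = mis- + use
Meaning = wrongly


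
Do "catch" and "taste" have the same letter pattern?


Pattern of "catch": [0, 1, 2, 0, 3]
Pattern of "taste": [0, 1, 2, 0, 3]
Patterns match
Same pattern = Yes


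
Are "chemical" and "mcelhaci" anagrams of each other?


Word 1: "chemical" → sorted: accehilm
Word 2: "mcelhaci" → sorted: accehilm
Same letters? accehilm == accehilm
Anagram = Yes


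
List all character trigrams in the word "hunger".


Word: "hunger" (length 6)
Number of trigrams = 6 - 3 + 1 = 4
  Position 0: "hun"
  Position 1: "ung"
  Position 2: "nge"
  Position 3: "ger"
Trigrams = "hun", "ung", "nge", "ger"


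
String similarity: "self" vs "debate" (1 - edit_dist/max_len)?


Word 1: "self" (length 4)
Word 2: "debate" (length 6)
One optimal edit sequence:
  1. substitute 's' -> 'd'  (+1)
  2. keep 'e'
  3. insert 'b'  (+1)
  4. insert 'a'  (+1)
  5. substitute 'l' -> 't'  (+1)
  6. substitute 'f' -> 'e'  (+1)
Edit distance = 5
Max length = max(4, 6) = 6
Similarity = 1 - 5/6
= 0.1667


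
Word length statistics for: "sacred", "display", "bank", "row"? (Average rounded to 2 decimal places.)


Lengths: "sacred"=6, "display"=7, "bank"=4, "row"=3
Sum = 20, Count = 4
Average = 20/4 = 5.00
= avg=5.00, min=3, max=7


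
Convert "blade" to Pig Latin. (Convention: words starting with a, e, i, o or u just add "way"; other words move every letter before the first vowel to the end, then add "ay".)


Word: "blade"
Starts with consonant(s) → move to end, add 'ay'
Consonant cluster: "bl"
Pig Latin = "adeblay"


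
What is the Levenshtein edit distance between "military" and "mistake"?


Word 1: "military" (length 8)
Word 2: "mistake" (length 7)
One optimal edit sequence (insert/delete/substitute each cost 1):
  1. keep 'm'
  2. keep 'i'
  3. delete 'l'  (+1)
  4. substitute 'i' -> 's'  (+1)
  5. keep 't'
  6. keep 'a'
  7. substitute 'r' -> 'k'  (+1)
  8. substitute 'y' -> 'e'  (+1)
Total edit operations: 4
Edit distance = 4


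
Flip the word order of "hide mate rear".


Original: "hide mate rear"
Words (1..n): hide | mate | rear
Reversed (n..1): rear | mate | hide
Result = "rear mate hide"


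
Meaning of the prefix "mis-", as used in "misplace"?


Prefix: mis-
As in: misplace -> mis- + place
Meaning = wrongly


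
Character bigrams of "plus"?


Word: "plus" (length 4)
Number of bigrams = 4 - 2 + 1 = 3
  Position 0: "pl"
  Position 1: "lu"
  Position 2: "us"
Bigrams = "pl", "lu", "us"


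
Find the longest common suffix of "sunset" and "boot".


Word 1: "sunset"
Word 2: "boot"
Comparing from end:
  Pos -1: 't' == 't'
  Pos -2: 'e' != 'o' (stop)
LCS = "t" (length 1)


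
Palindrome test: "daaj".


Word: "daaj"
Reversed: "jaad"
Forward == Backward? daaj != jaad
Palindrome = No


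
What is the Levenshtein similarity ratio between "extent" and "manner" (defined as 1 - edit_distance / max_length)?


Word 1: "extent" (length 6)
Word 2: "manner" (length 6)
One optimal edit sequence:
  1. substitute 'e' -> 'm'  (+1)
  2. substitute 'x' -> 'a'  (+1)
  3. substitute 't' -> 'n'  (+1)
  4. substitute 'e' -> 'n'  (+1)
  5. substitute 'n' -> 'e'  (+1)
  6. substitute 't' -> 'r'  (+1)
Edit distance = 6
Max length = max(6, 6) = 6
Similarity = 1 - 6/6
= 0.0000


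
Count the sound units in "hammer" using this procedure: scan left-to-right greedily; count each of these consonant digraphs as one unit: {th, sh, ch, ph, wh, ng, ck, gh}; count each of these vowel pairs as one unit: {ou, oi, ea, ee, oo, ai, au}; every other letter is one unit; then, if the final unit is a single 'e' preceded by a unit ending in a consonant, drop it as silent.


Word: "hammer" (6 letters)
Left-to-right scan:
  [1] 'h' (letter)
  [2] 'a' (letter)
  [3] 'm' (letter)
  [4] 'm' (letter)
  [5] 'e' (letter)
  [6] 'r' (letter)
Units from scan: 6
Sound units = 6 units


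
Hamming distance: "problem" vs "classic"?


Comparing character by character (same length = 7):
  Pos 0: 'p' vs 'c' !=
  Pos 1: 'r' vs 'l' !=
  Pos 2: 'o' vs 'a' !=
  Pos 3: 'b' vs 's' !=
  Pos 4: 'l' vs 's' !=
  Pos 5: 'e' vs 'i' !=
  Pos 6: 'm' vs 'c' !=
Hamming distance = 7


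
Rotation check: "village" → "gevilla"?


Word: "village", Candidate: "gevilla"
Method: check if candidate is substring of word+word
"villagevillage" contains "gevilla"? Yes
Is rotation = Yes


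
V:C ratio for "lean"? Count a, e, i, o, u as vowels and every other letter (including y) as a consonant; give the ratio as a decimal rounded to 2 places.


Word: "lean"
Vowels (a,e,i,o,u): 2
Consonants: 2
Ratio = 2/2
= 1.00


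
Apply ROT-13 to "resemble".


Word: "resemble"
Shift: 13
Each letter → (letter + shift) mod 26:
  'r' (17) + 13 = 4 → 'e'
  'e' (4) + 13 = 17 → 'r'
  's' (18) + 13 = 5 → 'f'
  'e' (4) + 13 = 17 → 'r'
  'm' (12) + 13 = 25 → 'z'
  'b' (1) + 13 = 14 → 'o'
  'l' (11) + 13 = 24 → 'y'
  'e' (4) + 13 = 17 → 'r'
Result = "erfrzoyr"


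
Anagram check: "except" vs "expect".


Word 1: "except" → sorted: ceeptx
Word 2: "expect" → sorted: ceeptx
Same letters? ceeptx == ceeptx
Anagram = Yes


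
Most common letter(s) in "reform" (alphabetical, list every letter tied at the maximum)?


Word: "reform"
Letter counts:
  'e': 1
  'f': 1
  'm': 1
  'o': 1
  'r': 2
Maximum count = 2
Most frequent = 'r' (2 times each)


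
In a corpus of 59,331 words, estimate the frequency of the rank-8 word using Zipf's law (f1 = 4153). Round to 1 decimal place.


Zipf's law: f(r) = f(1) / r
f(1) = 4153
f(8) = 4153 / 8
= 519.1 occurrences


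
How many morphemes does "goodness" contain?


Word: "goodness"
Morphemes: good | -ness
Each morpheme carries meaning
= 2 morphemes


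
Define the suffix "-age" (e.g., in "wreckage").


Suffix: -age
As in: wreckage -> wreck + -age
Meaning = result / collection


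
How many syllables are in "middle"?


Word: "middle"
Syllable breakdown: mid-dle
Counting: 2 parts
= 2 syllables


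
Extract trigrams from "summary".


Word: "summary" (length 7)
Number of trigrams = 7 - 3 + 1 = 5
  Position 0: "sum"
  Position 1: "umm"
  Position 2: "mma"
  Position 3: "mar"
  Position 4: "ary"
Trigrams = "sum", "umm", "mma", "mar", "ary"


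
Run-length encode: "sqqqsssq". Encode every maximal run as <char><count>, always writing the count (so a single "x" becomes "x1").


String: "sqqqsssq"
Scanning for consecutive runs:
  's' x 1
  'q' x 3
  's' x 3
  'q' x 1
RLE = "s1q3s3q1"


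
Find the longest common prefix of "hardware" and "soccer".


Word 1: "hardware"
Word 2: "soccer"
Comparing from start:
  Pos 0: 'h' != 's' (stop)
LCP = "" (length 0)


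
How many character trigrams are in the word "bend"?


Word: "bend" (length 4)
Number of 3-grams = length - 3 + 1 = 4 - 3 + 1
= 2


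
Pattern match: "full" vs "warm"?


Pattern of "full": [0, 1, 2, 2]
Pattern of "warm": [0, 1, 2, 3]
Patterns do not match
Same pattern = No


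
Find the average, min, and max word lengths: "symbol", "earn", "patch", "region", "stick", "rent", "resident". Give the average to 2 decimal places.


Lengths: "symbol"=6, "earn"=4, "patch"=5, "region"=6, "stick"=5, "rent"=4, "resident"=8
Sum = 38, Count = 7
Average = 38/7 = 5.43
= avg=5.43, min=4, max=8


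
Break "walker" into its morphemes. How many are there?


Word: "walker"
Morphemes: walk | -er
Each morpheme carries meaning
= 2 morphemes


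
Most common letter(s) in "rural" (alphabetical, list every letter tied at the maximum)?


Word: "rural"
Letter counts:
  'a': 1
  'l': 1
  'r': 2
  'u': 1
Maximum count = 2
Most frequent = 'r' (2 times each)


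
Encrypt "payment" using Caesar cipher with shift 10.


Word: "payment"
Shift: 10
Each letter → (letter + shift) mod 26:
  'p' (15) + 10 = 25 → 'z'
  'a' (0) + 10 = 10 → 'k'
  'y' (24) + 10 = 8 → 'i'
  'm' (12) + 10 = 22 → 'w'
  'e' (4) + 10 = 14 → 'o'
  'n' (13) + 10 = 23 → 'x'
  't' (19) + 10 = 3 → 'd'
Result = "zkiwoxd"


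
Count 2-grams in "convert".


Word: "convert" (length 7)
Number of 2-grams = length - 2 + 1 = 7 - 2 + 1
= 6


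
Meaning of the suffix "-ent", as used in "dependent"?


Suffix: -ent
As in: dependent -> depend + -ent
Meaning = one who / that which


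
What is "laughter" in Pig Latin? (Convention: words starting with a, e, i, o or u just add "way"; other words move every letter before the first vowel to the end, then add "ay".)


Word: "laughter"
Starts with consonant(s) → move to end, add 'ay'
Consonant cluster: "l"
Pig Latin = "aughterlay"


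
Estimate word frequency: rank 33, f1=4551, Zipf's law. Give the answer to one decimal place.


Zipf's law: f(r) = f(1) / r
f(1) = 4551
f(33) = 4551 / 33
= 137.9 occurrences


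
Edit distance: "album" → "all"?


Word 1: "album" (length 5)
Word 2: "all" (length 3)
One optimal edit sequence (insert/delete/substitute each cost 1):
  1. keep 'a'
  2. keep 'l'
  3. delete 'b'  (+1)
  4. delete 'u'  (+1)
  5. substitute 'm' -> 'l'  (+1)
Total edit operations: 3
Edit distance = 3


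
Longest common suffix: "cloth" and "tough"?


Word 1: "cloth"
Word 2: "tough"
Comparing from end:
  Pos -1: 'h' == 'h'
  Pos -2: 't' != 'g' (stop)
LCS = "h" (length 1)


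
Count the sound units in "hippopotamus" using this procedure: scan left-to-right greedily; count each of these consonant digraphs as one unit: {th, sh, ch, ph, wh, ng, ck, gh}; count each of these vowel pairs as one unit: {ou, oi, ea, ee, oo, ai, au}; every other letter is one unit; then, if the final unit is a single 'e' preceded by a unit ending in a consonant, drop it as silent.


Word: "hippopotamus" (12 letters)
Left-to-right scan:
  1. 'h' (letter)
  2. 'i' (letter)
  3. 'p' (letter)
  4. 'p' (letter)
  5. 'o' (letter)
  6. 'p' (letter)
  7. 'o' (letter)
  8. 't' (letter)
  9. 'a' (letter)
  10. 'm' (letter)
  11. 'u' (letter)
  12. 's' (letter)
Units from scan: 12
Sound units = 12 units


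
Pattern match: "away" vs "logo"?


Pattern of "away": [0, 1, 0, 2]
Pattern of "logo": [0, 1, 2, 1]
Patterns do not match
Same pattern = No


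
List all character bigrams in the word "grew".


Word: "grew" (length 4)
Number of bigrams = 4 - 2 + 1 = 3
  Position 0: "gr"
  Position 1: "re"
  Position 2: "ew"
Bigrams = "gr", "re", "ew"


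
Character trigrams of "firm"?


Word: "firm" (length 4)
Number of trigrams = 4 - 3 + 1 = 2
  Position 0: "fir"
  Position 1: "irm"
Trigrams = "fir", "irm"


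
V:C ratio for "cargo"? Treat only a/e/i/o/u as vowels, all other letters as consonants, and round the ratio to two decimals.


Word: "cargo"
Vowels (a,e,i,o,u): 2
Consonants: 3
Ratio = 2/3
= 0.67


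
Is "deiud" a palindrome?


Word: "deiud"
Reversed: "duied"
Forward == Backward? deiud != duied
Palindrome = No


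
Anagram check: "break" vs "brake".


Word 1: "break" → sorted: abekr
Word 2: "brake" → sorted: abekr
Same letters? abekr == abekr
Anagram = Yes


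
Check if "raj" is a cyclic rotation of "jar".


Word: "jar", Candidate: "raj"
Method: check if candidate is substring of word+word
"jarjar" contains "raj"? No
Is rotation = No


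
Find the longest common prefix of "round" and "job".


Word 1: "round"
Word 2: "job"
Comparing from start:
  Pos 0: 'r' != 'j' (stop)
LCP = "" (length 0)


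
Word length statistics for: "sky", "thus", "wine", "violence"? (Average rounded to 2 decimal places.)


Lengths: "sky"=3, "thus"=4, "wine"=4, "violence"=8
Sum = 19, Count = 4
Average = 19/4 = 4.75
= avg=4.75, min=3, max=8


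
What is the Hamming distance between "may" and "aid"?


Comparing character by character (same length = 3):
  Pos 0: 'm' vs 'a' !=
  Pos 1: 'a' vs 'i' !=
  Pos 2: 'y' vs 'd' !=
Hamming distance = 3


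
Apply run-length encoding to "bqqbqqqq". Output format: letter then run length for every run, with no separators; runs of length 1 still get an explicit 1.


String: "bqqbqqqq"
Scanning for consecutive runs:
  'b' x 1
  'q' x 2
  'b' x 1
  'q' x 4
RLE = "b1q2b1q4"


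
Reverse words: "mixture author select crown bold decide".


Original: "mixture author select crown bold decide"
Words (1..n): mixture | author | select | crown | bold | decide
Reversed (n..1): decide | bold | crown | select | author | mixture
Result = "decide bold crown select author mixture"


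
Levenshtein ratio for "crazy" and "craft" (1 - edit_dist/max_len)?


Word 1: "crazy" (length 5)
Word 2: "craft" (length 5)
One optimal edit sequence:
  1. keep 'c'
  2. keep 'r'
  3. keep 'a'
  4. substitute 'z' -> 'f'  (+1)
  5. substitute 'y' -> 't'  (+1)
Edit distance = 2
Max length = max(5, 5) = 5
Similarity = 1 - 2/5
= 0.6000


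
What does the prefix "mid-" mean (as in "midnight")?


Prefix: mid-
Example: midnight = mid- + night
Meaning = middle


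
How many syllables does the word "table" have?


Word: "table"
Syllable breakdown: ta | ble
Counting: 2 parts
= 2 syllables


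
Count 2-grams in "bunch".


Word: "bunch" (length 5)
Number of 2-grams = length - 2 + 1 = 5 - 2 + 1
= 4


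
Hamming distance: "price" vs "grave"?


Comparing character by character (same length = 5):
  Pos 0: 'p' vs 'g' !=
  Pos 1: 'r' vs 'r' =
  Pos 2: 'i' vs 'a' !=
  Pos 3: 'c' vs 'v' !=
  Pos 4: 'e' vs 'e' =
Hamming distance = 3


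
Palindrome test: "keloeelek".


Word: "keloeelek"
Reversed: "keleeolek"
Forward == Backward? keloeelek != keleeolek
Palindrome = No


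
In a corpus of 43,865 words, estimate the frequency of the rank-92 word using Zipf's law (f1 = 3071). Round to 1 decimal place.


Zipf's law: f(r) = f(1) / r
f(1) = 3071
f(92) = 3071 / 92
= 33.4 occurrences


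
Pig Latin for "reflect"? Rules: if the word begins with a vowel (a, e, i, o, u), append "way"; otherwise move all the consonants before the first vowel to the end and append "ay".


Word: "reflect"
Starts with consonant(s) → move to end, add 'ay'
Consonant cluster: "r"
Pig Latin = "eflectray"


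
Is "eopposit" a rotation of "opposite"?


Word: "opposite", Candidate: "eopposit"
Method: check if candidate is substring of word+word
"oppositeopposite" contains "eopposit"? Yes
Is rotation = Yes


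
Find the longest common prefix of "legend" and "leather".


Word 1: "legend"
Word 2: "leather"
Comparing from start:
  Pos 0: 'l' == 'l'
  Pos 1: 'e' == 'e'
  Pos 2: 'g' != 'a' (stop)
LCP = "le" (length 2)


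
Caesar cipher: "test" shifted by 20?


Word: "test"
Shift: 20
Each letter → (letter + shift) mod 26:
  't' (19) + 20 = 13 → 'n'
  'e' (4) + 20 = 24 → 'y'
  's' (18) + 20 = 12 → 'm'
  't' (19) + 20 = 13 → 'n'
Result = "nymn"


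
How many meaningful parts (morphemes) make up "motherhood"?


Word: "motherhood"
Morphemes: mother | -hood
Each morpheme carries meaning
= 2 morphemes


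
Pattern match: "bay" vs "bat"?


Pattern of "bay": [0, 1, 2]
Pattern of "bat": [0, 1, 2]
Patterns match
Same pattern = Yes


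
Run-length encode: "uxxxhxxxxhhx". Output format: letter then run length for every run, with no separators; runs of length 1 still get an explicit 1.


String: "uxxxhxxxxhhx"
Scanning for consecutive runs:
  'u' x 1
  'x' x 3
  'h' x 1
  'x' x 4
  'h' x 2
  'x' x 1
RLE = "u1x3h1x4h2x1"


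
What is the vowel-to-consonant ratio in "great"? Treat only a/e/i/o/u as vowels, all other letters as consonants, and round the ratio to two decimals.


Word: "great"
Vowels (a,e,i,o,u): 2
Consonants: 3
Ratio = 2/3
= 0.67


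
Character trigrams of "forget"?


Word: "forget" (length 6)
Number of trigrams = 6 - 3 + 1 = 4
  Position 0: "for"
  Position 1: "org"
  Position 2: "rge"
  Position 3: "get"
Trigrams = "for", "org", "rge", "get"


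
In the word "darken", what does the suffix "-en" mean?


Suffix: -en
Example: darken = dark + -en
Meaning = to make / become


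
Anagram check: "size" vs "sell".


Word 1: "size" → sorted: eisz
Word 2: "sell" → sorted: ells
Same letters? eisz != ells
Anagram = No


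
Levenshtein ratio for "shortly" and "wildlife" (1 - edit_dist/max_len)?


Word 1: "shortly" (length 7)
Word 2: "wildlife" (length 8)
One optimal edit sequence:
  1. insert 'w'  (+1)
  2. substitute 's' -> 'i'  (+1)
  3. substitute 'h' -> 'l'  (+1)
  4. substitute 'o' -> 'd'  (+1)
  5. substitute 'r' -> 'l'  (+1)
  6. substitute 't' -> 'i'  (+1)
  7. substitute 'l' -> 'f'  (+1)
  8. substitute 'y' -> 'e'  (+1)
Edit distance = 8
Max length = max(7, 8) = 8
Similarity = 1 - 8/8
= 0.0000


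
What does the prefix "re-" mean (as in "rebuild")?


Prefix: re-
As in: rebuild -> re- + build
Meaning = again


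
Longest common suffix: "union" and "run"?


Word 1: "union"
Word 2: "run"
Comparing from end:
  Pos -1: 'n' == 'n'
  Pos -2: 'o' != 'u' (stop)
LCS = "n" (length 1)


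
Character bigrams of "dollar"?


Word: "dollar" (length 6)
Number of bigrams = 6 - 2 + 1 = 5
  Position 0: "do"
  Position 1: "ol"
  Position 2: "ll"
  Position 3: "la"
  Position 4: "ar"
Bigrams = "do", "ol", "ll", "la", "ar"


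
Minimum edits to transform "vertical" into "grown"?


Word 1: "vertical" (length 8)
Word 2: "grown" (length 5)
One optimal edit sequence (insert/delete/substitute each cost 1):
  1. delete 'v'  (+1)
  2. substitute 'e' -> 'g'  (+1)
  3. keep 'r'
  4. delete 't'  (+1)
  5. delete 'i'  (+1)
  6. substitute 'c' -> 'o'  (+1)
  7. substitute 'a' -> 'w'  (+1)
  8. substitute 'l' -> 'n'  (+1)
Total edit operations: 7
Edit distance = 7


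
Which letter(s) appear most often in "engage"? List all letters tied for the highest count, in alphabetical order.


Word: "engage"
Letter counts:
  'a': 1
  'e': 2
  'g': 2
  'n': 1
Maximum count = 2
Most frequent = 'e', 'g' (2 times each)


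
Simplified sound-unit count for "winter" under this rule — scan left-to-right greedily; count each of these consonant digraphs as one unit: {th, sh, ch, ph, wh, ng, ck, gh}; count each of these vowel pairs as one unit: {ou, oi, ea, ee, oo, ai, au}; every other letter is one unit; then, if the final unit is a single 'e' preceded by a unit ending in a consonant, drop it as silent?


Word: "winter" (6 letters)
Left-to-right scan:
  (1) 'w' (letter)
  (2) 'i' (letter)
  (3) 'n' (letter)
  (4) 't' (letter)
  (5) 'e' (letter)
  (6) 'r' (letter)
Units from scan: 6
Sound units = 6 units


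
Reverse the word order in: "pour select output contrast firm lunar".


Original: "pour select output contrast firm lunar"
Words (1..n): pour | select | output | contrast | firm | lunar
Reversed (n..1): lunar | firm | contrast | output | select | pour
Result = "lunar firm contrast output select pour"


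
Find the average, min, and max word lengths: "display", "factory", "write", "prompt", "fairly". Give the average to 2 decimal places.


Lengths: "display"=7, "factory"=7, "write"=5, "prompt"=6, "fairly"=6
Sum = 31, Count = 5
Average = 31/5 = 6.20
= avg=6.20, min=5, max=7


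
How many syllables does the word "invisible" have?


Word: "invisible"
Syllable breakdown: in · vis · i · ble
Counting: 4 parts
= 4 syllables


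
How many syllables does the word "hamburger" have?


Word: "hamburger"
Syllable breakdown: ham | bur | ger
Counting: 3 parts
= 3 syllables


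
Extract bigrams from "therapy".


Word: "therapy" (length 7)
Number of bigrams = 7 - 2 + 1 = 6
  Position 0: "th"
  Position 1: "he"
  Position 2: "er"
  Position 3: "ra"
  Position 4: "ap"
  Position 5: "py"
Bigrams = "th", "he", "er", "ra", "ap", "py"


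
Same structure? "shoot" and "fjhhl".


Pattern of "shoot": [0, 1, 2, 2, 3]
Pattern of "fjhhl": [0, 1, 2, 2, 3]
Patterns match
Same pattern = Yes


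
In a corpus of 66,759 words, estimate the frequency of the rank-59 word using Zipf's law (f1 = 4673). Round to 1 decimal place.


Zipf's law: f(r) = f(1) / r
f(1) = 4673
f(59) = 4673 / 59
= 79.2 occurrences


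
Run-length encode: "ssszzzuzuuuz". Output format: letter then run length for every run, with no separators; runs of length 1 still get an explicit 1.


String: "ssszzzuzuuuz"
Scanning for consecutive runs:
  's' x 3
  'z' x 3
  'u' x 1
  'z' x 1
  'u' x 3
  'z' x 1
RLE = "s3z3u1z1u3z1"


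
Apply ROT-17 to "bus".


Word: "bus"
Shift: 17
Each letter → (letter + shift) mod 26:
  'b' (1) + 17 = 18 → 's'
  'u' (20) + 17 = 11 → 'l'
  's' (18) + 17 = 9 → 'j'
Result = "slj"


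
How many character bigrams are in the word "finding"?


Word: "finding" (length 7)
Number of 2-grams = length - 2 + 1 = 7 - 2 + 1
= 6


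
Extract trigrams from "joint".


Word: "joint" (length 5)
Number of trigrams = 5 - 3 + 1 = 3
  Position 0: "joi"
  Position 1: "oin"
  Position 2: "int"
Trigrams = "joi", "oin", "int"


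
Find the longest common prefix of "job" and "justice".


Word 1: "job"
Word 2: "justice"
Comparing from start:
  Pos 0: 'j' == 'j'
  Pos 1: 'o' != 'u' (stop)
LCP = "j" (length 1)


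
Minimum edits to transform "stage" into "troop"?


Word 1: "stage" (length 5)
Word 2: "troop" (length 5)
One optimal edit sequence (insert/delete/substitute each cost 1):
  1. substitute 's' -> 't'  (+1)
  2. substitute 't' -> 'r'  (+1)
  3. substitute 'a' -> 'o'  (+1)
  4. substitute 'g' -> 'o'  (+1)
  5. substitute 'e' -> 'p'  (+1)
Total edit operations: 5
Edit distance = 5


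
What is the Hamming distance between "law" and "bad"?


Comparing character by character (same length = 3):
  Pos 0: 'l' vs 'b' !=
  Pos 1: 'a' vs 'a' =
  Pos 2: 'w' vs 'd' !=
Hamming distance = 2


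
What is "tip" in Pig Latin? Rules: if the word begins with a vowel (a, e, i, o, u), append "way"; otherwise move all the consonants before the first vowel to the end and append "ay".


Word: "tip"
Starts with consonant(s) → move to end, add 'ay'
Consonant cluster: "t"
Pig Latin = "iptay"


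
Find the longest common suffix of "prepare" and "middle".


Word 1: "prepare"
Word 2: "middle"
Comparing from end:
  Pos -1: 'e' == 'e'
  Pos -2: 'r' != 'l' (stop)
LCS = "e" (length 1)


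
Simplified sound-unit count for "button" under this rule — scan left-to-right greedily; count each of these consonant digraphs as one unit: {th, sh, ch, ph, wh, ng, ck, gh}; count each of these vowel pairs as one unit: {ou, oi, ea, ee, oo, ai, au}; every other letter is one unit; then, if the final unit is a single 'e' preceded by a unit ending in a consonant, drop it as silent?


Word: "button" (6 letters)
Left-to-right scan:
  [1] 'b' (letter)
  [2] 'u' (letter)
  [3] 't' (letter)
  [4] 't' (letter)
  [5] 'o' (letter)
  [6] 'n' (letter)
Units from scan: 6
Sound units = 6 units


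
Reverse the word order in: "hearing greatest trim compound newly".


Original: "hearing greatest trim compound newly"
Words (1..n): hearing | greatest | trim | compound | newly
Reversed (n..1): newly | compound | trim | greatest | hearing
Result = "newly compound trim greatest hearing"


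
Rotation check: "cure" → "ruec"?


Word: "cure", Candidate: "ruec"
Method: check if candidate is substring of word+word
"curecure" contains "ruec"? No
Is rotation = No


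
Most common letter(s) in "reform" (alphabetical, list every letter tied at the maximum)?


Word: "reform"
Letter counts:
  'e': 1
  'f': 1
  'm': 1
  'o': 1
  'r': 2
Maximum count = 2
Most frequent = 'r' (2 times each)
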